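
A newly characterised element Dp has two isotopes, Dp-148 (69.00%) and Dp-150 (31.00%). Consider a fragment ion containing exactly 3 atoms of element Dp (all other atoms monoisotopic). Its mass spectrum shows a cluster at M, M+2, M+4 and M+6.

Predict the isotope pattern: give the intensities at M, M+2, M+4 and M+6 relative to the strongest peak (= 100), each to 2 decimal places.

74.19 : 100.00 : 44.93 : 6.73

The 3 Dp atoms are independent, so intensities follow the terms of (0.6900 + 0.3100)^3.
P(M) = 0.6900^3 = 0.328509
P(M+2) = 3 × 0.6900^2 × 0.3100^1 = 0.442773
P(M+4) = 3 × 0.6900^1 × 0.3100^2 = 0.198927
P(M+6) = 0.3100^3 = 0.029791
The M+2 peak is largest (0.442773); scaling to 100 gives 74.19 : 100.00 : 44.93 : 6.73.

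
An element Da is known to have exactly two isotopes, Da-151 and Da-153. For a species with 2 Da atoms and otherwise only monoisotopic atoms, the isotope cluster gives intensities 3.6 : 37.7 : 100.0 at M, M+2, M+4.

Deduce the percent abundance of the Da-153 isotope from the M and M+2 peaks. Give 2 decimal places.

Let p = fractional abundance of Da-151. I(M+2)/I(M) = [C(2,1)·p^1·(1−p)] / p^2 = 2·(1−p)/p = 37.7/3.6 = 10.4722
(1−p)/p = 10.4722/2 = 5.2361  ⇒  p = 1/(1 + 5.2361) = 0.1604
Da-151: 16.04%, Da-153: 83.96%.

83.96%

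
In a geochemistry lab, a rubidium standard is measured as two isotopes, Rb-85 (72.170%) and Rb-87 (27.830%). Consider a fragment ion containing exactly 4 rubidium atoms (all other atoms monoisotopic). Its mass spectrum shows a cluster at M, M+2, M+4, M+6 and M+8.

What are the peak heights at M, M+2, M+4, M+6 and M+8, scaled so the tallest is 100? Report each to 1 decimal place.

Each Rb atom is independently Rb-85 (p = 0.72170) or Rb-87 (q = 0.27830); the cluster is the binomial expansion (p + q)^4.
P(M) = 0.72170^4 = 0.271286
P(M+2) = 4 × 0.72170^3 × 0.27830^1 = 0.418450
P(M+4) = 6 × 0.72170^2 × 0.27830^2 = 0.242042
P(M+6) = 4 × 0.72170^1 × 0.27830^3 = 0.062224
P(M+8) = 0.27830^4 = 0.005999
The M+2 peak is largest (0.418450); scaling to 100 gives 64.8 : 100.0 : 57.8 : 14.9 : 1.4.

64.8 : 100.0 : 57.8 : 14.9 : 1.4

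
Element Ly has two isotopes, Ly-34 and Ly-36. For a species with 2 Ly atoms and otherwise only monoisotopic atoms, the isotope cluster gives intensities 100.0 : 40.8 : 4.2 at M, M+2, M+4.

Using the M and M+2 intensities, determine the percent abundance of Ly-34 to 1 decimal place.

83.1%

Let p = fractional abundance of Ly-34. I(M+2)/I(M) = [C(2,1)·p^1·(1−p)] / p^2 = 2·(1−p)/p = 40.8/100.0 = 0.4080
(1−p)/p = 0.4080/2 = 0.2040  ⇒  p = 1/(1 + 0.2040) = 0.8306
Ly-34: 83.1%, Ly-36: 16.9%.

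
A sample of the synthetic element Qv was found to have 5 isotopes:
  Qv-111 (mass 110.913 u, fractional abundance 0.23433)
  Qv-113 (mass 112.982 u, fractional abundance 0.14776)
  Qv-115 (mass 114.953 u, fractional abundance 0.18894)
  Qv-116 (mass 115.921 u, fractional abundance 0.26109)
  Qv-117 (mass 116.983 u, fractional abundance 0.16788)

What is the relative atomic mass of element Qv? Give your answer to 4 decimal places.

Ar = Σ fᵢ·mᵢ = 0.23433 × 110.913 + 0.14776 × 112.982 + 0.18894 × 114.953 + 0.26109 × 115.921 + 0.16788 × 116.983
= 25.99024 + 16.69422 + 21.71922 + 30.26581 + 19.63911 = 114.30860 u

114.3086 u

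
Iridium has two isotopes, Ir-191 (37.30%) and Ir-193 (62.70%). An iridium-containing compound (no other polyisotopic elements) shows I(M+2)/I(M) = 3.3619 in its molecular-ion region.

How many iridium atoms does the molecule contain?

2

For n independent Ir atoms, I(M+2)/I(M) = n · (abundance Ir-193) / (abundance Ir-191) = n · 0.6270/0.3730.
n = 3.3619 × 0.3730/0.6270 = 2.00 ≈ 2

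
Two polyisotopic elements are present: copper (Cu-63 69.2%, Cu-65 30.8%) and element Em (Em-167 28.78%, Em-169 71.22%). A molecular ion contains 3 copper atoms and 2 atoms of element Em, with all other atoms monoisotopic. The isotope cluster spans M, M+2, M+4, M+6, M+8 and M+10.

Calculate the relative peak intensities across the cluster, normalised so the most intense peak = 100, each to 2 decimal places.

Copper pattern (n=3): 0.33137389 : 0.44247034 : 0.19693766 : 0.02921811
Element Em pattern (n=2): 0.08282884 : 0.40994232 : 0.50722884
Convolve the two distributions (both contribute in 2-u steps):
  M: 0.33137389×0.08282884 = 0.027447
  M+2: 0.33137389×0.40994232 + 0.44247034×0.08282884 = 0.172493
  M+4: 0.33137389×0.50722884 + 0.44247034×0.40994232 + 0.19693766×0.08282884 = 0.365782
  M+6: 0.44247034×0.50722884 + 0.19693766×0.40994232 + 0.02921811×0.08282884 = 0.307587
  M+8: 0.19693766×0.50722884 + 0.02921811×0.40994232 = 0.111870
  M+10: 0.02921811×0.50722884 = 0.014820
Scale to base peak (0.365782) = 100: 7.50 : 47.16 : 100.00 : 84.09 : 30.58 : 4.05

7.50 : 47.16 : 100.00 : 84.09 : 30.58 : 4.05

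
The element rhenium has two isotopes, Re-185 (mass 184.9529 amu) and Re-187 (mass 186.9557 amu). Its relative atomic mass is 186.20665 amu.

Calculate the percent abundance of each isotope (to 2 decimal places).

Re-185: 37.40%, Re-187: 62.60%

Writing the weighted mean with unknown fraction x of Re-185:
184.9529·x + 186.9557·(1 − x) = 186.20665
(184.9529 − 186.9557)·x = 186.20665 − 186.9557
x = -0.74905 / -2.0028 = 0.37400 → 37.40% Re-185, 62.60% Re-187.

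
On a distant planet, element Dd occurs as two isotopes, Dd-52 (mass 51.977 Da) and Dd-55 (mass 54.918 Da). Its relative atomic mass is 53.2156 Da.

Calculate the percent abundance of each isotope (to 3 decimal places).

With x = fraction of Dd-52 (so Dd-55 is 1 − x):
51.977·x + 54.918·(1 − x) = 53.2156
(51.977 − 54.918)·x = 53.2156 − 54.918
x = -1.7024 / -2.941 = 0.57885 → 57.885% Dd-52, 42.115% Dd-55.

Dd-52: 57.885%, Dd-55: 42.115%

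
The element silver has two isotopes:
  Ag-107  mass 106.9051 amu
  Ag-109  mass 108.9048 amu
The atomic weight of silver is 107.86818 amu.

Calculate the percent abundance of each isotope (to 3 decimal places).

Writing the weighted mean with unknown fraction x of Ag-107:
106.9051·x + 108.9048·(1 − x) = 107.86818
(106.9051 − 108.9048)·x = 107.86818 − 108.9048
x = -1.03662 / -1.9997 = 0.51839 → 51.839% Ag-107, 48.161% Ag-109.

Ag-107: 51.839%, Ag-109: 48.161%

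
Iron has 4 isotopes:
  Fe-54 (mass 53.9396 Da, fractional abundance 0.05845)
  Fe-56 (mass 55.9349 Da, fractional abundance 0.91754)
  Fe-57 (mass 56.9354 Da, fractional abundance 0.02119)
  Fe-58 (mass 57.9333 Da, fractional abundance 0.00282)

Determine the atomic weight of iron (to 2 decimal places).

Weight each isotope mass by its fractional abundance: 0.05845 × 53.9396 + 0.91754 × 55.9349 + 0.02119 × 56.9354 + 0.00282 × 57.9333
= 3.15277 + 51.32251 + 1.20646 + 0.16337 = 55.84511 Da

55.85 Da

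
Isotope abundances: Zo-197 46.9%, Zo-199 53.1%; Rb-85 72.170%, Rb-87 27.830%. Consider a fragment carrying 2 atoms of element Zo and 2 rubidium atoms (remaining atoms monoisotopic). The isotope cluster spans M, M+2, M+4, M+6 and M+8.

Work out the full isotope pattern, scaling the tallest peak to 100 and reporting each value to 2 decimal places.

31.48 : 95.55 : 100.00 : 41.72 : 6.00

Element Zo pattern (n=2): 0.219961 : 0.498078 : 0.281961
Rubidium pattern (n=2): 0.52085089 : 0.40169822 : 0.07745089
Convolve the two distributions (both contribute in 2-u steps):
  M: 0.219961×0.52085089 = 0.114567
  M+2: 0.219961×0.40169822 + 0.498078×0.52085089 = 0.347782
  M+4: 0.219961×0.07745089 + 0.498078×0.40169822 + 0.281961×0.52085089 = 0.363973
  M+6: 0.498078×0.07745089 + 0.281961×0.40169822 = 0.151840
  M+8: 0.281961×0.07745089 = 0.021838
Scale to base peak (0.363973) = 100: 31.48 : 95.55 : 100.00 : 41.72 : 6.00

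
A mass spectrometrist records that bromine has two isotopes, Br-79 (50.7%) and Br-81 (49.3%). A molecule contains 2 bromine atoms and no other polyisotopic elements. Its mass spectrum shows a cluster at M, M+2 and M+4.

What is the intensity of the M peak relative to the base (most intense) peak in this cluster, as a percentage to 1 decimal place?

51.4%

Term probabilities: M 0.2570, M+2 0.4999, M+4 0.2430. Base peak = M+2.
P(M+2) = C(2,1) × 0.507^1 × 0.493^1 = 2 × 0.5070 × 0.4930 = 0.499902 (base)
P(M) = C(2,0) × 0.507^2 × 0.493^0 = 1 × 0.257049 × 1.0000 = 0.257049
Relative intensity = 0.257049 / 0.499902 × 100 = 51.4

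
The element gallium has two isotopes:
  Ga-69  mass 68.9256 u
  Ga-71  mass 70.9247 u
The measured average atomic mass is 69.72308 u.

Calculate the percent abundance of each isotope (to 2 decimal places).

With x = fraction of Ga-69 (so Ga-71 is 1 − x):
68.9256·x + 70.9247·(1 − x) = 69.72308
(68.9256 − 70.9247)·x = 69.72308 − 70.9247
x = -1.20162 / -1.9991 = 0.60108 → 60.11% Ga-69, 39.89% Ga-71.

Ga-69: 60.11%, Ga-71: 39.89%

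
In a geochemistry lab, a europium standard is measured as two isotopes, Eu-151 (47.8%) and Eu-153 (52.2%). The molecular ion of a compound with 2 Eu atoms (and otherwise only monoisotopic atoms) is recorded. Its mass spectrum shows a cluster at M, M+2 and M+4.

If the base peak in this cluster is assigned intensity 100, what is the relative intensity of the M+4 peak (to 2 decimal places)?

(0.478 + 0.522)^2 gives M 0.2285, M+2 0.4990, M+4 0.2725; the largest is M+2.
P(M+2) = C(2,1) × 0.478^1 × 0.522^1 = 2 × 0.4780 × 0.5220 = 0.499032 (base)
P(M+4) = C(2,2) × 0.478^0 × 0.522^2 = 1 × 1.0000 × 0.272484 = 0.272484
Relative intensity = 0.272484 / 0.499032 × 100 = 54.60

54.60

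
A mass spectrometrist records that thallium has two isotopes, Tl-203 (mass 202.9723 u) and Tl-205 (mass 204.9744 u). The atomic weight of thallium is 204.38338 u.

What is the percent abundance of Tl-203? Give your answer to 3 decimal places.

29.520%

Let x be the fractional abundance of Tl-203; then Tl-205 has abundance 1 − x.
202.9723·x + 204.9744·(1 − x) = 204.38338
(202.9723 − 204.9744)·x = 204.38338 − 204.9744
x = -0.59102 / -2.0021 = 0.29520 → 29.520% Tl-203, 70.480% Tl-205.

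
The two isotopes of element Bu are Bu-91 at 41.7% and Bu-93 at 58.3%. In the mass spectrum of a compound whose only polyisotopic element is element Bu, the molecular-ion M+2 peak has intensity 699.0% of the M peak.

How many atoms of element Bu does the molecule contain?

The M+2/M ratio from n Bu atoms is n · q/p = n · 0.583/0.417.
n = 6.990 × 0.417/0.583 = 5.00 ≈ 5

5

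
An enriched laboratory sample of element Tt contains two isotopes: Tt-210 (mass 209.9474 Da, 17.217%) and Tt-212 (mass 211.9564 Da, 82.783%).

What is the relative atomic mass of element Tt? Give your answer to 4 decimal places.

211.6105 Da

Average mass = Σ (abundance × isotope mass) = 0.17217 × 209.9474 + 0.82783 × 211.9564
= 36.14664 + 175.46387 = 211.61051 Da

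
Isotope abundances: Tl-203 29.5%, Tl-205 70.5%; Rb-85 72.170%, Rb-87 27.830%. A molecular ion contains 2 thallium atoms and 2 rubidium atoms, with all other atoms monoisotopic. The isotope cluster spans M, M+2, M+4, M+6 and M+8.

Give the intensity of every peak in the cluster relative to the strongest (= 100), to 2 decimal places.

10.48 : 58.15 : 100.00 : 53.59 : 8.90

Thallium pattern (n=2): 0.087025 : 0.41595 : 0.497025
Rubidium pattern (n=2): 0.52085089 : 0.40169822 : 0.07745089
Convolve the two distributions (both contribute in 2-u steps):
  M: 0.087025×0.52085089 = 0.045327
  M+2: 0.087025×0.40169822 + 0.41595×0.52085089 = 0.251606
  M+4: 0.087025×0.07745089 + 0.41595×0.40169822 + 0.497025×0.52085089 = 0.432702
  M+6: 0.41595×0.07745089 + 0.497025×0.40169822 = 0.231870
  M+8: 0.497025×0.07745089 = 0.038495
Scale to base peak (0.432702) = 100: 10.48 : 58.15 : 100.00 : 53.59 : 8.90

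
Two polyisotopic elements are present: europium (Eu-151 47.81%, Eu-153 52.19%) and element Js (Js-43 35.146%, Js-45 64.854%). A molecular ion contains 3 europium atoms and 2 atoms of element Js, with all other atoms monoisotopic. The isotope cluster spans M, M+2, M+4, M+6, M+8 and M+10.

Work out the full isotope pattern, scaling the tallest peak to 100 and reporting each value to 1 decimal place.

3.9 : 27.2 : 74.3 : 100.0 : 66.2 : 17.3

Europium pattern (n=3): 0.10928391 : 0.3578871 : 0.39067407 : 0.14215492
Element Js pattern (n=2): 0.12352413 : 0.45587174 : 0.42060413
Convolve the two distributions (both contribute in 2-u steps):
  M: 0.10928391×0.12352413 = 0.013499
  M+2: 0.10928391×0.45587174 + 0.3578871×0.12352413 = 0.094027
  M+4: 0.10928391×0.42060413 + 0.3578871×0.45587174 + 0.39067407×0.12352413 = 0.257374
  M+6: 0.3578871×0.42060413 + 0.39067407×0.45587174 + 0.14215492×0.12352413 = 0.346186
  M+8: 0.39067407×0.42060413 + 0.14215492×0.45587174 = 0.229124
  M+10: 0.14215492×0.42060413 = 0.059791
Scale to base peak (0.346186) = 100: 3.9 : 27.2 : 74.3 : 100.0 : 66.2 : 17.3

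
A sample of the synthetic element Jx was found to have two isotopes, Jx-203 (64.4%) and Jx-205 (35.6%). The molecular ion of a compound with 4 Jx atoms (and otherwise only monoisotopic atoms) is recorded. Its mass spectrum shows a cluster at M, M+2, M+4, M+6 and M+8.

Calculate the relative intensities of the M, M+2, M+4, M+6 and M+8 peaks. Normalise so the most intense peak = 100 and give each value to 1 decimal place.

The 4 Jx atoms are independent, so intensities follow the terms of (0.644 + 0.356)^4.
P(M) = 0.644^4 = 0.172006
P(M+2) = 4 × 0.644^3 × 0.356^1 = 0.380336
P(M+4) = 6 × 0.644^2 × 0.356^2 = 0.315372
P(M+6) = 4 × 0.644^1 × 0.356^3 = 0.116224
P(M+8) = 0.356^4 = 0.016062
The M+2 peak is largest (0.380336); scaling to 100 gives 45.2 : 100.0 : 82.9 : 30.6 : 4.2.

45.2 : 100.0 : 82.9 : 30.6 : 4.2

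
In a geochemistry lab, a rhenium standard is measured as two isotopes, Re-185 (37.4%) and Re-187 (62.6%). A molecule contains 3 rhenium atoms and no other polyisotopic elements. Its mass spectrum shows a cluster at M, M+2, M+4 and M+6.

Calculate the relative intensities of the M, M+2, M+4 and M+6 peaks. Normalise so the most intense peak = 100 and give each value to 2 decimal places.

The 3 Re atoms are independent, so intensities follow the terms of (0.374 + 0.626)^3.
P(M) = 0.374^3 = 0.052314
P(M+2) = 3 × 0.374^2 × 0.626^1 = 0.262687
P(M+4) = 3 × 0.374^1 × 0.626^2 = 0.439685
P(M+6) = 0.626^3 = 0.245314
The M+4 peak is largest (0.439685); scaling to 100 gives 11.90 : 59.74 : 100.00 : 55.79.

11.90 : 59.74 : 100.00 : 55.79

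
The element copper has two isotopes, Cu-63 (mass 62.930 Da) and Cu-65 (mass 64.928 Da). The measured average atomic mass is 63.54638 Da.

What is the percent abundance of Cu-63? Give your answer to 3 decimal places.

69.150%

With x = fraction of Cu-63 (so Cu-65 is 1 − x):
62.930·x + 64.928·(1 − x) = 63.54638
(62.930 − 64.928)·x = 63.54638 − 64.928
x = -1.38162 / -1.998 = 0.69150 → 69.150% Cu-63, 30.850% Cu-65.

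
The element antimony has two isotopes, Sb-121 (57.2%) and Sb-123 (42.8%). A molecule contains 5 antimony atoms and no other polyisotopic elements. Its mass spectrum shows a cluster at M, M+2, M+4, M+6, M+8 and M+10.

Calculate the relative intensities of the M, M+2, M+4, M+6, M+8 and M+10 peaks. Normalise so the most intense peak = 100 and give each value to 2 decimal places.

17.86 : 66.82 : 100.00 : 74.83 : 27.99 : 4.19

Expanding (0.572 + 0.428)^5:
P(M) = 0.572^5 = 0.061232
P(M+2) = 5 × 0.572^4 × 0.428^1 = 0.229086
P(M+4) = 10 × 0.572^3 × 0.428^2 = 0.342827
P(M+6) = 10 × 0.572^2 × 0.428^3 = 0.256521
P(M+8) = 5 × 0.572^1 × 0.428^4 = 0.095971
P(M+10) = 0.428^5 = 0.014362
The M+4 peak is largest (0.342827); scaling to 100 gives 17.86 : 66.82 : 100.00 : 74.83 : 27.99 : 4.19.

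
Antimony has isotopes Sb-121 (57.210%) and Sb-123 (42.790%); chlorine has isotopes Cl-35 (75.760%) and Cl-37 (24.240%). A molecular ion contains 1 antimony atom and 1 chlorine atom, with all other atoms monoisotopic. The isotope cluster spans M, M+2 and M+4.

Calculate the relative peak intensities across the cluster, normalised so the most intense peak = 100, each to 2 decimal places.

Antimony pattern (n=1): 0.5721 : 0.4279
Chlorine pattern (n=1): 0.7576 : 0.2424
Convolve the two distributions (both contribute in 2-u steps):
  M: 0.5721×0.7576 = 0.433423
  M+2: 0.5721×0.2424 + 0.4279×0.7576 = 0.462854
  M+4: 0.4279×0.2424 = 0.103723
Scale to base peak (0.462854) = 100: 93.64 : 100.00 : 22.41

93.64 : 100.00 : 22.41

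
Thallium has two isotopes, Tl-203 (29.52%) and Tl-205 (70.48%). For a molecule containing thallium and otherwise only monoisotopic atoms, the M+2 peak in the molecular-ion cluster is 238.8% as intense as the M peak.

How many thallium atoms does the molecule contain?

1

The M+2/M ratio from n Tl atoms is n · q/p = n · 0.7048/0.2952.
n = 2.388 × 0.2952/0.7048 = 1.00 ≈ 1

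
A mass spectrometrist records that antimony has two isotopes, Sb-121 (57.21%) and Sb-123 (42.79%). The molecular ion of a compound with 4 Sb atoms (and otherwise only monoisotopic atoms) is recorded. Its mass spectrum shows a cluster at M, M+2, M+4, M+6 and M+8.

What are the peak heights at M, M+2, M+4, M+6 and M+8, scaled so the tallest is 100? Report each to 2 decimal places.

The 4 Sb atoms are independent, so intensities follow the terms of (0.5721 + 0.4279)^4.
P(M) = 0.5721^4 = 0.107124
P(M+2) = 4 × 0.5721^3 × 0.4279^1 = 0.320493
P(M+4) = 6 × 0.5721^2 × 0.4279^2 = 0.359567
P(M+6) = 4 × 0.5721^1 × 0.4279^3 = 0.179291
P(M+8) = 0.4279^4 = 0.033525
The M+4 peak is largest (0.359567); scaling to 100 gives 29.79 : 89.13 : 100.00 : 49.86 : 9.32.

29.79 : 89.13 : 100.00 : 49.86 : 9.32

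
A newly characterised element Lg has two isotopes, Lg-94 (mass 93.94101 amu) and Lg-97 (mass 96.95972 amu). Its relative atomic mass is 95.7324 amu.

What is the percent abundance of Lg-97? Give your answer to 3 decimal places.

With x = fraction of Lg-94 (so Lg-97 is 1 − x):
93.94101·x + 96.95972·(1 − x) = 95.7324
(93.94101 − 96.95972)·x = 95.7324 − 96.95972
x = -1.22732 / -3.01871 = 0.40657 → 40.657% Lg-94, 59.343% Lg-97.

59.343%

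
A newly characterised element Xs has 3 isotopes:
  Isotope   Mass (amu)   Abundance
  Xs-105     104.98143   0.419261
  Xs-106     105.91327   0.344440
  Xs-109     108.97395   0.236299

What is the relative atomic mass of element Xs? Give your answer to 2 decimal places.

Average mass = Σ (abundance × isotope mass) = 0.419261 × 104.98143 + 0.344440 × 105.91327 + 0.236299 × 108.97395
= 44.014619 + 36.480767 + 25.750435 = 106.245821 amu

106.25 amu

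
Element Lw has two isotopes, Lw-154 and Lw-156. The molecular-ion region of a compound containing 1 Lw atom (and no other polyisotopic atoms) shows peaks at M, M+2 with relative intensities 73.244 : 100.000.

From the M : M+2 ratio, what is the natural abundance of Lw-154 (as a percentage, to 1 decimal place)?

If p is the fraction of Lw that is Lw-154, then I(M+2)/I(M) = [C(1,1)·p^0·(1−p)] / p^1 = 1·(1−p)/p = 100.000/73.244 = 1.3653
(1−p)/p = 1.3653/1 = 1.3653  ⇒  p = 1/(1 + 1.3653) = 0.4228
Lw-154: 42.3%, Lw-156: 57.7%.

42.3%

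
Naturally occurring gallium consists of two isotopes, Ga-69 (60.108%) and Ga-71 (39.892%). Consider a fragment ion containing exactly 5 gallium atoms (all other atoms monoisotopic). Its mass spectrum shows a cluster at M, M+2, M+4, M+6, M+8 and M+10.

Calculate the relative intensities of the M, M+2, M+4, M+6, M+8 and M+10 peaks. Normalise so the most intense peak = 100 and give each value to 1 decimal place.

Each Ga atom is independently Ga-69 (p = 0.60108) or Ga-71 (q = 0.39892); the cluster is the binomial expansion (p + q)^5.
P(M) = 0.60108^5 = 0.078462
P(M+2) = 5 × 0.60108^4 × 0.39892^1 = 0.260366
P(M+4) = 10 × 0.60108^3 × 0.39892^2 = 0.345596
P(M+6) = 10 × 0.60108^2 × 0.39892^3 = 0.229362
P(M+8) = 5 × 0.60108^1 × 0.39892^4 = 0.076111
P(M+10) = 0.39892^5 = 0.010103
The M+4 peak is largest (0.345596); scaling to 100 gives 22.7 : 75.3 : 100.0 : 66.4 : 22.0 : 2.9.

22.7 : 75.3 : 100.0 : 66.4 : 22.0 : 2.9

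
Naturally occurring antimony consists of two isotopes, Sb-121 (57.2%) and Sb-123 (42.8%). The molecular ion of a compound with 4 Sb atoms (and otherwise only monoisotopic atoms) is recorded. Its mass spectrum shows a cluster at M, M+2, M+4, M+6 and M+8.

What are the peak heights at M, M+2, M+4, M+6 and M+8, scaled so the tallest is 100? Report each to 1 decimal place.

The 4 Sb atoms are independent, so intensities follow the terms of (0.572 + 0.428)^4.
P(M) = 0.572^4 = 0.107049
P(M+2) = 4 × 0.572^3 × 0.428^1 = 0.320400
P(M+4) = 6 × 0.572^2 × 0.428^2 = 0.359609
P(M+6) = 4 × 0.572^1 × 0.428^3 = 0.179385
P(M+8) = 0.428^4 = 0.033556
The M+4 peak is largest (0.359609); scaling to 100 gives 29.8 : 89.1 : 100.0 : 49.9 : 9.3.

29.8 : 89.1 : 100.0 : 49.9 : 9.3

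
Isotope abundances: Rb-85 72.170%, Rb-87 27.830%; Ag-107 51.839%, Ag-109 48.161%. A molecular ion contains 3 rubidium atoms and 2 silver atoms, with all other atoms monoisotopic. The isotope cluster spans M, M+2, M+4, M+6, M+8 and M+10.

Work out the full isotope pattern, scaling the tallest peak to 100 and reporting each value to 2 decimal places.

Rubidium pattern (n=3): 0.37589809 : 0.43485841 : 0.16768892 : 0.02155458
Silver pattern (n=2): 0.26872819 : 0.49932362 : 0.23194819
Convolve the two distributions (both contribute in 2-u steps):
  M: 0.37589809×0.26872819 = 0.101014
  M+2: 0.37589809×0.49932362 + 0.43485841×0.26872819 = 0.304554
  M+4: 0.37589809×0.23194819 + 0.43485841×0.49932362 + 0.16768892×0.26872819 = 0.349387
  M+6: 0.43485841×0.23194819 + 0.16768892×0.49932362 + 0.02155458×0.26872819 = 0.190388
  M+8: 0.16768892×0.23194819 + 0.02155458×0.49932362 = 0.049658
  M+10: 0.02155458×0.23194819 = 0.005000
Scale to base peak (0.349387) = 100: 28.91 : 87.17 : 100.00 : 54.49 : 14.21 : 1.43

28.91 : 87.17 : 100.00 : 54.49 : 14.21 : 1.43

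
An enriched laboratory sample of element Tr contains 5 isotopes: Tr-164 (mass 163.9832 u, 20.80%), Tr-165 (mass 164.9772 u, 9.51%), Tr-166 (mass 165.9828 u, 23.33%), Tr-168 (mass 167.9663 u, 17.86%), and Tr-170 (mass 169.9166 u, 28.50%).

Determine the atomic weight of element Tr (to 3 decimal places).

166.947 u

Weight each isotope mass by its fractional abundance: 0.2080 × 163.9832 + 0.0951 × 164.9772 + 0.2333 × 165.9828 + 0.1786 × 167.9663 + 0.2850 × 169.9166
= 34.10851 + 15.68933 + 38.72379 + 29.99878 + 48.42623 = 166.94664 u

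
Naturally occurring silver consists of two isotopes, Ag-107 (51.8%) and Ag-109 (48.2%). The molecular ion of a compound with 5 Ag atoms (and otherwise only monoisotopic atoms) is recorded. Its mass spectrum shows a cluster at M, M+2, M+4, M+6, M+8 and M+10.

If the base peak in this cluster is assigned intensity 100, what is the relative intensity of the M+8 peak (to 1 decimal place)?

Term probabilities: M 0.0373, M+2 0.1735, M+4 0.3229, M+6 0.3005, M+8 0.1398, M+10 0.0260. Base peak = M+4.
P(M+4) = C(5,2) × 0.518^3 × 0.482^2 = 10 × 0.13899183 × 0.232324 = 0.322911 (base)
P(M+8) = C(5,4) × 0.518^1 × 0.482^4 = 5 × 0.5180 × 0.05397444 = 0.139794
Relative intensity = 0.139794 / 0.322911 × 100 = 43.3

43.3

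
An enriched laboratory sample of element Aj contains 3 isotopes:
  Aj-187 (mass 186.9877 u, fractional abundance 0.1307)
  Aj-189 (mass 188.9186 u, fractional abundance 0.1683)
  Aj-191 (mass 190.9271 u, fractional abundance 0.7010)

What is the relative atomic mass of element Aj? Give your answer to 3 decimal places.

190.074 u

Average mass = Σ (abundance × isotope mass) = 0.1307 × 186.9877 + 0.1683 × 188.9186 + 0.7010 × 190.9271
= 24.43929 + 31.79500 + 133.83990 = 190.07419 u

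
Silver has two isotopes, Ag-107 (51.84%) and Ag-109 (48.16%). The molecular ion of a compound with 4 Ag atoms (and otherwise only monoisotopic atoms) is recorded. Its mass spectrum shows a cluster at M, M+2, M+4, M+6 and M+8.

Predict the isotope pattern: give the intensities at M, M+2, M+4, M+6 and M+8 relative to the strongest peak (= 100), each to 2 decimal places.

The 4 Ag atoms are independent, so intensities follow the terms of (0.5184 + 0.4816)^4.
P(M) = 0.5184^4 = 0.072220
P(M+2) = 4 × 0.5184^3 × 0.4816^1 = 0.268375
P(M+4) = 6 × 0.5184^2 × 0.4816^2 = 0.373985
P(M+6) = 4 × 0.5184^1 × 0.4816^3 = 0.231624
P(M+8) = 0.4816^4 = 0.053795
The M+4 peak is largest (0.373985); scaling to 100 gives 19.31 : 71.76 : 100.00 : 61.93 : 14.38.

19.31 : 71.76 : 100.00 : 61.93 : 14.38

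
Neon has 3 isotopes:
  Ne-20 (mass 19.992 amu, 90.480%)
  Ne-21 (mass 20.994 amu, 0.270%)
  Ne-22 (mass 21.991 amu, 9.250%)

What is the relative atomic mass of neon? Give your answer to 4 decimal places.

The abundance-weighted mean is 0.90480 × 19.992 + 0.00270 × 20.994 + 0.09250 × 21.991
= 18.08876 + 0.05668 + 2.03417 = 20.17961 amu

20.1796 amu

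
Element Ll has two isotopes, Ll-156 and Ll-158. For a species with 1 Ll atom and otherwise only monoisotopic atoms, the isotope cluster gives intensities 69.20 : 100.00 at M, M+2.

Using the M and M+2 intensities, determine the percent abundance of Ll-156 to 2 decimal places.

Write p for the Ll-156 fraction. I(M+2)/I(M) = [C(1,1)·p^0·(1−p)] / p^1 = 1·(1−p)/p = 100.00/69.20 = 1.4451
(1−p)/p = 1.4451/1 = 1.4451  ⇒  p = 1/(1 + 1.4451) = 0.4090
Ll-156: 40.90%, Ll-158: 59.10%.

40.90%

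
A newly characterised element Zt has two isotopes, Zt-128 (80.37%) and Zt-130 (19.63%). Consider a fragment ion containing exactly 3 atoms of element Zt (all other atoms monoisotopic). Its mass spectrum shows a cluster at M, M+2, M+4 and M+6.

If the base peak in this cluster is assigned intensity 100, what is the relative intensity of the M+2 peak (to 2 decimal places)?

73.27

Term probabilities: M 0.5191, M+2 0.3804, M+4 0.0929, M+6 0.0076. Base peak = M.
P(M) = C(3,0) × 0.8037^3 × 0.1963^0 = 1 × 0.51913691 × 1.0000 = 0.519137 (base)
P(M+2) = C(3,1) × 0.8037^2 × 0.1963^1 = 3 × 0.64593369 × 0.1963 = 0.380390
Relative intensity = 0.380390 / 0.519137 × 100 = 73.27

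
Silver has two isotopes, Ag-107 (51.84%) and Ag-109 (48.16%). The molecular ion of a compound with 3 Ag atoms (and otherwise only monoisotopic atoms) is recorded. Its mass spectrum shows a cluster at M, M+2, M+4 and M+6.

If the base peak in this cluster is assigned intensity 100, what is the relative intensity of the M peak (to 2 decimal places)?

35.88

(0.5184 + 0.4816)^3 gives M 0.1393, M+2 0.3883, M+4 0.3607, M+6 0.1117; the largest is M+2.
P(M+2) = C(3,1) × 0.5184^2 × 0.4816^1 = 3 × 0.26873856 × 0.4816 = 0.388273 (base)
P(M) = C(3,0) × 0.5184^3 × 0.4816^0 = 1 × 0.13931407 × 1.0000 = 0.139314
Relative intensity = 0.139314 / 0.388273 × 100 = 35.88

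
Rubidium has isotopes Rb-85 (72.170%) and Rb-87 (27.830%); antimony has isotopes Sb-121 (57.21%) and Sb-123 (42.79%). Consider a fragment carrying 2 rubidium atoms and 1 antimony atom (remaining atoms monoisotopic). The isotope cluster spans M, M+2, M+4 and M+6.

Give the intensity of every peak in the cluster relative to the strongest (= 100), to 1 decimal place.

Rubidium pattern (n=2): 0.52085089 : 0.40169822 : 0.07745089
Antimony pattern (n=1): 0.5721 : 0.4279
Convolve the two distributions (both contribute in 2-u steps):
  M: 0.52085089×0.5721 = 0.297979
  M+2: 0.52085089×0.4279 + 0.40169822×0.5721 = 0.452684
  M+4: 0.40169822×0.4279 + 0.07745089×0.5721 = 0.216196
  M+6: 0.07745089×0.4279 = 0.033141
Scale to base peak (0.452684) = 100: 65.8 : 100.0 : 47.8 : 7.3

65.8 : 100.0 : 47.8 : 7.3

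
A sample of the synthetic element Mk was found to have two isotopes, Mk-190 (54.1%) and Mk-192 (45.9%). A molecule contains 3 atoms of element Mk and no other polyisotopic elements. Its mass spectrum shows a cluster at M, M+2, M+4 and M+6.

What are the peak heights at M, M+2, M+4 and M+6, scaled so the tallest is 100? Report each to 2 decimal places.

Each Mk atom is independently Mk-190 (p = 0.541) or Mk-192 (q = 0.459); the cluster is the binomial expansion (p + q)^3.
P(M) = 0.541^3 = 0.158340
P(M+2) = 3 × 0.541^2 × 0.459^1 = 0.403022
P(M+4) = 3 × 0.541^1 × 0.459^2 = 0.341935
P(M+6) = 0.459^3 = 0.096703
The M+2 peak is largest (0.403022); scaling to 100 gives 39.29 : 100.00 : 84.84 : 23.99.

39.29 : 100.00 : 84.84 : 23.99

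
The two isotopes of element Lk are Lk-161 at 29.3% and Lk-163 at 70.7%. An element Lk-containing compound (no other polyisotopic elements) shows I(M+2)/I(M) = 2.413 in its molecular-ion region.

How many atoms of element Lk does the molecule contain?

1

With n Lk atoms, P(M+2)/P(M) = C(n,1)·p^(n−1)q / p^n = n·q/p = n · 0.707/0.293.
n = 2.413 × 0.293/0.707 = 1.00 ≈ 1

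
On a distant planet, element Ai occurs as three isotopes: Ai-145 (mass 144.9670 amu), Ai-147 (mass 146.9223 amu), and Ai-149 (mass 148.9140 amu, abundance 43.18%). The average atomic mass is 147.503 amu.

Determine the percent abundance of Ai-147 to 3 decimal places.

Let x and y be the fractions of Ai-145 and Ai-147. Then x + y = 1 − 0.4318 = 0.5682 and 144.9670x + 146.9223y = 147.503 − 0.4318×148.9140 = 83.2019348.
Substituting: 144.9670x + 146.9223(0.5682 − x) = 83.2019348
(144.9670 − 146.9223)x = -0.27931606  ⇒  x = 0.14285, y = 0.42535
Ai-145: 14.285%, Ai-147: 42.535%.

42.535%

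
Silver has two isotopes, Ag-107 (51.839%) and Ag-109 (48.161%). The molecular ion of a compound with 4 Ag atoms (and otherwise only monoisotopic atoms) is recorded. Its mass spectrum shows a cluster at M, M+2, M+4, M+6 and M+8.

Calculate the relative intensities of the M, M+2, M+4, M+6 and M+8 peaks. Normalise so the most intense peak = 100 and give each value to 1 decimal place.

19.3 : 71.8 : 100.0 : 61.9 : 14.4

Each Ag atom is independently Ag-107 (p = 0.51839) or Ag-109 (q = 0.48161); the cluster is the binomial expansion (p + q)^4.
P(M) = 0.51839^4 = 0.072215
P(M+2) = 4 × 0.51839^3 × 0.48161^1 = 0.268365
P(M+4) = 6 × 0.51839^2 × 0.48161^2 = 0.373986
P(M+6) = 4 × 0.51839^1 × 0.48161^3 = 0.231634
P(M+8) = 0.48161^4 = 0.053800
The M+4 peak is largest (0.373986); scaling to 100 gives 19.3 : 71.8 : 100.0 : 61.9 : 14.4.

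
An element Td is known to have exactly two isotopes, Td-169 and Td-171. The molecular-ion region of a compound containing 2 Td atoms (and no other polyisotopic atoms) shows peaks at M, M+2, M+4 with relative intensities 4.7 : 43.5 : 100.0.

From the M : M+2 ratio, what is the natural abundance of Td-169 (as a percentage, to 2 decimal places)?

If p is the fraction of Td that is Td-169, then I(M+2)/I(M) = [C(2,1)·p^1·(1−p)] / p^2 = 2·(1−p)/p = 43.5/4.7 = 9.2553
(1−p)/p = 9.2553/2 = 4.6277  ⇒  p = 1/(1 + 4.6277) = 0.1777
Td-169: 17.77%, Td-171: 82.23%.

17.77%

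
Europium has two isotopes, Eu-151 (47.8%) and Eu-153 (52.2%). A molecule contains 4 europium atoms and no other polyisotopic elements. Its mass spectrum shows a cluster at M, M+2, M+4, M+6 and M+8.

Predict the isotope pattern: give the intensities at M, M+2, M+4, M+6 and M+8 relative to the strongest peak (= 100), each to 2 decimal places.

The 4 Eu atoms are independent, so intensities follow the terms of (0.478 + 0.522)^4.
P(M) = 0.478^4 = 0.052205
P(M+2) = 4 × 0.478^3 × 0.522^1 = 0.228042
P(M+4) = 6 × 0.478^2 × 0.522^2 = 0.373549
P(M+6) = 4 × 0.478^1 × 0.522^3 = 0.271956
P(M+8) = 0.522^4 = 0.074248
The M+4 peak is largest (0.373549); scaling to 100 gives 13.98 : 61.05 : 100.00 : 72.80 : 19.88.

13.98 : 61.05 : 100.00 : 72.80 : 19.88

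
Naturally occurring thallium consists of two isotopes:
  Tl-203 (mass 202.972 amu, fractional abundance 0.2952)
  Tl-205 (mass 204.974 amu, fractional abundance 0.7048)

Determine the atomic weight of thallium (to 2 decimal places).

Average mass = Σ (abundance × isotope mass) = 0.2952 × 202.972 + 0.7048 × 204.974
= 59.9173 + 144.4657 = 204.3830 amu

204.38 amu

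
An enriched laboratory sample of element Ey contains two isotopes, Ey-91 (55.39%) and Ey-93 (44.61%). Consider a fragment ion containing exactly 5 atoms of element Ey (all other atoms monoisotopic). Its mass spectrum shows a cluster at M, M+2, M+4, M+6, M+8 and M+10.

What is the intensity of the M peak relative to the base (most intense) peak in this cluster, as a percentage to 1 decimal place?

Binomial terms of (0.5539 + 0.4461)^5: M 0.0521, M+2 0.2100, M+4 0.3382, M+6 0.2724, M+8 0.1097, M+10 0.0177 → M+4 is the base peak.
P(M+4) = C(5,2) × 0.5539^3 × 0.4461^2 = 10 × 0.16993941 × 0.19900521 = 0.338188 (base)
P(M) = C(5,0) × 0.5539^5 × 0.4461^0 = 1 × 0.0521383 × 1.0000 = 0.052138
Relative intensity = 0.052138 / 0.338188 × 100 = 15.4

15.4%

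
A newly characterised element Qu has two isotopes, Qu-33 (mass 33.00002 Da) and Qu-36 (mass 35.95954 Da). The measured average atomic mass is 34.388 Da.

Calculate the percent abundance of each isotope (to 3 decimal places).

Qu-33: 53.101%, Qu-36: 46.899%

With x = fraction of Qu-33 (so Qu-36 is 1 − x):
33.00002·x + 35.95954·(1 − x) = 34.388
(33.00002 − 35.95954)·x = 34.388 − 35.95954
x = -1.57154 / -2.95952 = 0.53101 → 53.101% Qu-33, 46.899% Qu-36.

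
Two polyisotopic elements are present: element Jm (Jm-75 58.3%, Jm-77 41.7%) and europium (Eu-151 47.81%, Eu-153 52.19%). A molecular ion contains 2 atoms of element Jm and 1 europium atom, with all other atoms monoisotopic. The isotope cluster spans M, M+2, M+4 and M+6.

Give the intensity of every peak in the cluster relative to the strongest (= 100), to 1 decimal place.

Element Jm pattern (n=2): 0.339889 : 0.486222 : 0.173889
Europium pattern (n=1): 0.4781 : 0.5219
Convolve the two distributions (both contribute in 2-u steps):
  M: 0.339889×0.4781 = 0.162501
  M+2: 0.339889×0.5219 + 0.486222×0.4781 = 0.409851
  M+4: 0.486222×0.5219 + 0.173889×0.4781 = 0.336896
  M+6: 0.173889×0.5219 = 0.090753
Scale to base peak (0.409851) = 100: 39.6 : 100.0 : 82.2 : 22.1

39.6 : 100.0 : 82.2 : 22.1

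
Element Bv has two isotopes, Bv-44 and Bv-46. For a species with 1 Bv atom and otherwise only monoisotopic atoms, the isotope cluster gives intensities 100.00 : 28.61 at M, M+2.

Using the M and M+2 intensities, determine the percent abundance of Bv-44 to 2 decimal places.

Write p for the Bv-44 fraction. I(M+2)/I(M) = [C(1,1)·p^0·(1−p)] / p^1 = 1·(1−p)/p = 28.61/100.00 = 0.2861
(1−p)/p = 0.2861/1 = 0.2861  ⇒  p = 1/(1 + 0.2861) = 0.7775
Bv-44: 77.75%, Bv-46: 22.25%.

77.75%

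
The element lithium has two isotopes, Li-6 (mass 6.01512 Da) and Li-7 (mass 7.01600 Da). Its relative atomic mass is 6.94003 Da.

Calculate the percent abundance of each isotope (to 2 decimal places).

Li-6: 7.59%, Li-7: 92.41%

Let x be the fractional abundance of Li-6; then Li-7 has abundance 1 − x.
6.01512·x + 7.01600·(1 − x) = 6.94003
(6.01512 − 7.01600)·x = 6.94003 − 7.01600
x = -0.07597 / -1.00088 = 0.07590 → 7.59% Li-6, 92.41% Li-7.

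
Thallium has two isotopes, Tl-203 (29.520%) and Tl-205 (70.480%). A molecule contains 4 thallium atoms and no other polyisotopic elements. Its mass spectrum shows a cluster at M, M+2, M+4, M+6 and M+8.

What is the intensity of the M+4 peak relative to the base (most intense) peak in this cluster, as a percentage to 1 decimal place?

62.8%

Term probabilities: M 0.0076, M+2 0.0725, M+4 0.2597, M+6 0.4134, M+8 0.2468. Base peak = M+6.
P(M+6) = C(4,3) × 0.29520^1 × 0.70480^3 = 4 × 0.2952 × 0.35010449 = 0.413403 (base)
P(M+4) = C(4,2) × 0.29520^2 × 0.70480^2 = 6 × 0.08714304 × 0.49674304 = 0.259726
Relative intensity = 0.259726 / 0.413403 × 100 = 62.8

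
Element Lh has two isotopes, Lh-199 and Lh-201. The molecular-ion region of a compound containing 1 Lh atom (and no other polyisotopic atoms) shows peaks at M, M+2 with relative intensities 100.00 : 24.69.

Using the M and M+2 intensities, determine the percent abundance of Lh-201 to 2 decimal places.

19.80%

If p is the fraction of Lh that is Lh-199, then I(M+2)/I(M) = [C(1,1)·p^0·(1−p)] / p^1 = 1·(1−p)/p = 24.69/100.00 = 0.2469
(1−p)/p = 0.2469/1 = 0.2469  ⇒  p = 1/(1 + 0.2469) = 0.8020
Lh-199: 80.20%, Lh-201: 19.80%.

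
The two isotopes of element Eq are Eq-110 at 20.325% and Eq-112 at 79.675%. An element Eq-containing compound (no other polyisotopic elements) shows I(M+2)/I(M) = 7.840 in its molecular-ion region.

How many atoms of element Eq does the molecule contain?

2

With n Eq atoms, P(M+2)/P(M) = C(n,1)·p^(n−1)q / p^n = n·q/p = n · 0.79675/0.20325.
n = 7.840 × 0.20325/0.79675 = 2.00 ≈ 2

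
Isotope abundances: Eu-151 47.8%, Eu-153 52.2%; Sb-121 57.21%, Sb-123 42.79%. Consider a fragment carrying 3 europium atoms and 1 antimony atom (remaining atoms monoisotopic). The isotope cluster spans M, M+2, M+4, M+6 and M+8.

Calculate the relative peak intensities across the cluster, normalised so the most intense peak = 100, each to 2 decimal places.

Europium pattern (n=3): 0.10921535 : 0.35780594 : 0.39074206 : 0.14223665
Antimony pattern (n=1): 0.5721 : 0.4279
Convolve the two distributions (both contribute in 2-u steps):
  M: 0.10921535×0.5721 = 0.062482
  M+2: 0.10921535×0.4279 + 0.35780594×0.5721 = 0.251434
  M+4: 0.35780594×0.4279 + 0.39074206×0.5721 = 0.376649
  M+6: 0.39074206×0.4279 + 0.14223665×0.5721 = 0.248572
  M+8: 0.14223665×0.4279 = 0.060863
Scale to base peak (0.376649) = 100: 16.59 : 66.76 : 100.00 : 66.00 : 16.16

16.59 : 66.76 : 100.00 : 66.00 : 16.16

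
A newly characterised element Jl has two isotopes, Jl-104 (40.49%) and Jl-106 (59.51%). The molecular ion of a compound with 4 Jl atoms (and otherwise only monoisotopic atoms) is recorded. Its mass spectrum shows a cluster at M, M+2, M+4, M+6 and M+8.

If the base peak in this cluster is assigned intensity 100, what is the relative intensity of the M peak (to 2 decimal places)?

Term probabilities: M 0.0269, M+2 0.1580, M+4 0.3484, M+6 0.3413, M+8 0.1254. Base peak = M+4.
P(M+4) = C(4,2) × 0.4049^2 × 0.5951^2 = 6 × 0.16394401 × 0.35414401 = 0.348359 (base)
P(M) = C(4,0) × 0.4049^4 × 0.5951^0 = 1 × 0.02687764 × 1.0000 = 0.026878
Relative intensity = 0.026878 / 0.348359 × 100 = 7.72

7.72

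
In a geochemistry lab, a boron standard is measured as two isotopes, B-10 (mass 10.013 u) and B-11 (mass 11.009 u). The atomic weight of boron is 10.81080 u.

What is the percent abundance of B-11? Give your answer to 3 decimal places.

80.100%

With x = fraction of B-10 (so B-11 is 1 − x):
10.013·x + 11.009·(1 − x) = 10.81080
(10.013 − 11.009)·x = 10.81080 − 11.009
x = -0.19820 / -0.996 = 0.19900 → 19.900% B-10, 80.100% B-11.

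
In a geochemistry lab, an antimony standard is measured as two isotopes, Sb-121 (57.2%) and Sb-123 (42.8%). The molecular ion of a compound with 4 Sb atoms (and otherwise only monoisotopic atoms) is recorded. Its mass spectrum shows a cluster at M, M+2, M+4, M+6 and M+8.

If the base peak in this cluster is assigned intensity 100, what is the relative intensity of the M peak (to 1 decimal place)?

29.8

Binomial terms of (0.572 + 0.428)^4: M 0.1070, M+2 0.3204, M+4 0.3596, M+6 0.1794, M+8 0.0336 → M+4 is the base peak.
P(M+4) = C(4,2) × 0.572^2 × 0.428^2 = 6 × 0.327184 × 0.183184 = 0.359609 (base)
P(M) = C(4,0) × 0.572^4 × 0.428^0 = 1 × 0.10704937 × 1.0000 = 0.107049
Relative intensity = 0.107049 / 0.359609 × 100 = 29.8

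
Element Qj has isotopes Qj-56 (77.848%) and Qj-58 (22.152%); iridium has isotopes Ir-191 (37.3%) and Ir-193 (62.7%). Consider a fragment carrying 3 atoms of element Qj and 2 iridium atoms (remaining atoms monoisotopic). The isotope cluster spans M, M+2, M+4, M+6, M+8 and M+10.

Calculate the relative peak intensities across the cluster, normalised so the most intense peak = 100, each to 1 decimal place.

16.8 : 71.0 : 100.0 : 54.8 : 12.9 : 1.1

Element Qj pattern (n=3): 0.4717831 : 0.40274403 : 0.11460263 : 0.01087023
Iridium pattern (n=2): 0.139129 : 0.467742 : 0.393129
Convolve the two distributions (both contribute in 2-u steps):
  M: 0.4717831×0.139129 = 0.065639
  M+2: 0.4717831×0.467742 + 0.40274403×0.139129 = 0.276706
  M+4: 0.4717831×0.393129 + 0.40274403×0.467742 + 0.11460263×0.139129 = 0.389796
  M+6: 0.40274403×0.393129 + 0.11460263×0.467742 + 0.01087023×0.139129 = 0.213447
  M+8: 0.11460263×0.393129 + 0.01087023×0.467742 = 0.050138
  M+10: 0.01087023×0.393129 = 0.004273
Scale to base peak (0.389796) = 100: 16.8 : 71.0 : 100.0 : 54.8 : 12.9 : 1.1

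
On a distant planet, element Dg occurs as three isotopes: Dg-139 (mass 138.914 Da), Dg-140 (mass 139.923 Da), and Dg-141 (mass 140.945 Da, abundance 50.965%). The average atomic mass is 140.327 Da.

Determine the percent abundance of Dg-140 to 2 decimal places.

Let x and y be the fractions of Dg-139 and Dg-140. Then x + y = 1 − 0.50965 = 0.49035 and 138.914x + 139.923y = 140.327 − 0.50965×140.945 = 68.49438075.
Substituting: 138.914x + 139.923(0.49035 − x) = 68.49438075
(138.914 − 139.923)x = -0.1168623  ⇒  x = 0.11582, y = 0.37453
Dg-139: 11.58%, Dg-140: 37.45%.

37.45%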